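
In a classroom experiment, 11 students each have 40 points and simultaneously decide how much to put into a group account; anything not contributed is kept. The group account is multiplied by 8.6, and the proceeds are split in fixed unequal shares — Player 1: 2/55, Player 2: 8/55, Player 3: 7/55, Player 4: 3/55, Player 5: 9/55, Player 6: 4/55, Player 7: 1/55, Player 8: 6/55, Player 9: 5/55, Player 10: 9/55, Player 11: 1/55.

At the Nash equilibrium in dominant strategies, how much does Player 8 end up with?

190.11 points

A player with share s gets back 8.6·s per unit contributed, so full contribution is dominant for anyone with s > 1/8.6 = 0.1163 and zero contribution is dominant for anyone below.
Player 2, Player 3, Player 5 and Player 10 are above the threshold, contributing 40 each; the remaining 7 contribute 0. Total contributed: 160.
Player 8 keeps 40 and receives 8.6 × 160 × 6/55 = 150.11 from the group account, for a payoff of 190.11.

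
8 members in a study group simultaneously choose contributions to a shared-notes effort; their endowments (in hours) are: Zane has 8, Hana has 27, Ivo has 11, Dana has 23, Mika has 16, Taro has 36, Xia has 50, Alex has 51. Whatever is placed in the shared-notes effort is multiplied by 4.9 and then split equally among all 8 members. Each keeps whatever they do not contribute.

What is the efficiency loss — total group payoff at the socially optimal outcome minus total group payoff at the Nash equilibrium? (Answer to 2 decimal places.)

The private return per contributed unit is 4.9/8 = 0.6125 < 1 for every player regardless of endowment, so the Nash equilibrium is zero contribution and the group total is Σ E_j = 8 + 27 + 11 + 23 + 16 + 36 + 50 + 51 = 222.
Each contributed unit returns 4.900 to the group, so the social optimum is full contribution by everyone: group total = 4.900 × 222 = 1087.80.
Efficiency loss = (4.900 − 1) × 222 = 865.80.

865.80 hours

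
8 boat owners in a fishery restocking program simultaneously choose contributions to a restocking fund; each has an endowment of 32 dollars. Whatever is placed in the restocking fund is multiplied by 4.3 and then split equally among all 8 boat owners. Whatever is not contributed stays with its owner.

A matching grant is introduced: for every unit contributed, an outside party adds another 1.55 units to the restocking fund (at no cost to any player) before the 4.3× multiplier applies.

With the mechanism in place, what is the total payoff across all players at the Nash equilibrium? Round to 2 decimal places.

2807.04 dollars

Under the mechanism each unit contributed yields 4.3 × 2.55 / 8 = 1.3706 back to its contributor per unit of net cost, which exceeds 1, making full contribution the dominant choice for everyone.
So the Nash equilibrium is full contribution by all 8; the group earns 4.3 × 2.55 × 256 = 2807.04.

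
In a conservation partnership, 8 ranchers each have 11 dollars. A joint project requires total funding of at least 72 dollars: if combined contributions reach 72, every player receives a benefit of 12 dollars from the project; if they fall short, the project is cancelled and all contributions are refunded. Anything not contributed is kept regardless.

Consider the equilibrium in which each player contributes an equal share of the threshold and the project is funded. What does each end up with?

Equal share of the threshold: 72/8 = 9.
At this profile no one gains by cutting their contribution: any cut drops the total below 72, the project is cancelled, contributions are refunded, and the deviator ends with 11, which is less than 11 − 9 + 12 = 14. Contributing more than 9 just wastes the excess. So contributing exactly 9 is a best response.
Each player's payoff: 11 − 9 + 12 = 14.

14 dollars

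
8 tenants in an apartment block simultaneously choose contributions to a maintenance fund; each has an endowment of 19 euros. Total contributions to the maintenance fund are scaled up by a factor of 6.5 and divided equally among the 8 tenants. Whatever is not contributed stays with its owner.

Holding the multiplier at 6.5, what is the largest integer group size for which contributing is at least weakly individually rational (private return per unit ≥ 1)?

6

Private return per unit is 6.5/(group size), which is ≥ 1 whenever the group size is ≤ 6.5.
The largest such integer is 6.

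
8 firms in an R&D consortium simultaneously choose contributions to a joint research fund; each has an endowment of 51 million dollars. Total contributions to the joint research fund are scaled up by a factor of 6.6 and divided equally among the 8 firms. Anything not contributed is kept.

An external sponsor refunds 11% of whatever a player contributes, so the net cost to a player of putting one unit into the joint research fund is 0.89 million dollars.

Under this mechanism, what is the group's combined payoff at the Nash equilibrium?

With the mechanism, a contributed unit returns (6.6/8) / 0.89 = 0.9270 per unit of net cost — still below 1 — so contributing 0 remains dominant for every player.
At the Nash equilibrium no one contributes; group total payoff = 8 × 51 = 408.

408.00 million dollars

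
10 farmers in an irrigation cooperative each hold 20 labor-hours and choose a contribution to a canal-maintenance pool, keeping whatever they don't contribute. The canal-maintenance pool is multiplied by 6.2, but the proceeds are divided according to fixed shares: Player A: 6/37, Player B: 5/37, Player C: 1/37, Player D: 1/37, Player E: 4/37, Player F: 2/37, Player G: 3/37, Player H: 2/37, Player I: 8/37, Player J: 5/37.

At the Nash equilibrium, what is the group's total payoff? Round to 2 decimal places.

For player j, contributing a unit is worthwhile iff 6.2 × (j's share) ≥ 1, i.e. iff j's share is at least 0.1613.
Player A and Player I are above the threshold, contributing 20 each; the remaining 8 contribute 0. Total contributed: 40.
The canal-maintenance pool pays out 6.2 × 40 = 248.00 in total (split across the unequal shares, but the aggregate is all that matters for the group sum).
The 8 free-riders keep 20 each, adding 160. Group total = 160 + 248.00 = 408.00.

408.00 labor-hours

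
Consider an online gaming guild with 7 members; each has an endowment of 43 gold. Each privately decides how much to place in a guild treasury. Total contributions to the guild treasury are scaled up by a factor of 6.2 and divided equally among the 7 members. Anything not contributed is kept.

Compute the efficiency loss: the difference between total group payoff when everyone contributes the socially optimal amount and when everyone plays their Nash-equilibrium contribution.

Each contributed unit returns 6.2/7 = 0.8857 to its contributor — below 1 — so contributing 0 is dominant for every player. At the Nash equilibrium everyone keeps their 43, and the group total is 7 × 43 = 301.
Each contributed unit returns 6.200 to the group as a whole (0.8857 to each of 7 players), which exceeds 1, so the social optimum is full contribution: group total = 6.200 × 301 = 1866.20.
Efficiency loss = 1866.20 − 301 = 1565.20.

1565.20 gold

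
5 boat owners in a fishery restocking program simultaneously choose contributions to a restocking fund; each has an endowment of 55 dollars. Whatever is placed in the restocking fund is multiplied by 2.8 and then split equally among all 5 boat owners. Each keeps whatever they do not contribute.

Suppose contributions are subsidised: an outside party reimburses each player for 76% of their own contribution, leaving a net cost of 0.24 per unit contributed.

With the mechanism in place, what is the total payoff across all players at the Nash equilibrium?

979.00 dollars

With the mechanism, a contributed unit returns (2.8/5) / 0.24 = 2.3333 per unit of net cost to the contributor — now above 1 — so contributing fully is weakly dominant for every player.
So the Nash equilibrium is full contribution by all 5; the group earns 5 × (55 × 0.76 + 2.8 × 55) = 979.00.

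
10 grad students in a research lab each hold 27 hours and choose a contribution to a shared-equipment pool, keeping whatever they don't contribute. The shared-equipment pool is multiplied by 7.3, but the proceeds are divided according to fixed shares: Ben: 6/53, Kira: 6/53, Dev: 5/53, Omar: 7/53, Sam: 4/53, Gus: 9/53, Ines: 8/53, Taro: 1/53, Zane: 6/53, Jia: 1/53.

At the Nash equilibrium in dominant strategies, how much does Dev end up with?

Player j's private return per contributed unit is 7.3 × (j's share). Contributing is weakly dominant for j when that share is at least 1/7.3 = 0.1370, and contributing 0 is dominant otherwise.
Gus and Ines are above the threshold, contributing 27 each; the remaining 8 contribute 0. Total contributed: 54.
Dev keeps 27 and receives 7.3 × 54 × 5/53 = 37.19 from the shared-equipment pool, for a payoff of 64.19.

64.19 hours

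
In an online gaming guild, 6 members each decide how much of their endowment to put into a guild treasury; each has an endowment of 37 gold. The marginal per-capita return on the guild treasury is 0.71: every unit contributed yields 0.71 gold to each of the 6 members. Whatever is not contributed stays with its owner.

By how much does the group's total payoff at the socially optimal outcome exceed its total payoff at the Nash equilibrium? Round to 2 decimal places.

The private return per contributed unit is 0.71 < 1, so contributing 0 is dominant for every player. At the Nash equilibrium everyone keeps their 37, and the group total is 6 × 37 = 222.
Each contributed unit returns 4.260 to the group as a whole (0.71 to each of 6 players), which exceeds 1, so the social optimum is full contribution: group total = 4.260 × 222 = 945.72.
Efficiency loss = 945.72 − 222 = 723.72.

723.72 gold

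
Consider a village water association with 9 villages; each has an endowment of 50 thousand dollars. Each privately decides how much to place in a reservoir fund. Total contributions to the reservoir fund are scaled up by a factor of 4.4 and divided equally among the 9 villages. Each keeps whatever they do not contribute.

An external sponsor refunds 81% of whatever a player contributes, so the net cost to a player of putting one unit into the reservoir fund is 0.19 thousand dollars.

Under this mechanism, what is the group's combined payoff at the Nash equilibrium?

2344.50 thousand dollars

Under the mechanism each unit contributed yields (4.4/9) / 0.19 = 2.5731 back to its contributor per unit of net cost, which exceeds 1, making full contribution the dominant choice for everyone.
So the Nash equilibrium is full contribution by all 9; the group earns 9 × (50 × 0.81 + 4.4 × 50) = 2344.50.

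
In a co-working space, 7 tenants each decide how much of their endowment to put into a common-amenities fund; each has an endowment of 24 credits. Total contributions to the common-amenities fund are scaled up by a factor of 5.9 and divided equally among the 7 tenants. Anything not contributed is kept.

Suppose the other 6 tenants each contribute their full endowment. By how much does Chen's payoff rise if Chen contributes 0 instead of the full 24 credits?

3.77 credits

Switching from a contribution of 24 to 0 lets Chen keep an extra 24 credits, but lowers the common-amenities fund by 24, which costs Chen their own share of that drop: 5.9/7 × 24 = 20.23.
Net gain = 24 − 20.23 = 3.77. The private return per contributed unit (0.8429) is below 1, so free-riding is indeed the best response regardless of what the others do.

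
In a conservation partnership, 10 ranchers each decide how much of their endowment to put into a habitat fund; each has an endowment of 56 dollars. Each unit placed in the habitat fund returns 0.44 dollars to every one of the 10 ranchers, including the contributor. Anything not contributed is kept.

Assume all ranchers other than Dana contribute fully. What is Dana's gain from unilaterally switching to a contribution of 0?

31.36 dollars

Switching from a contribution of 56 to 0 lets Dana keep an extra 56 dollars, but lowers the habitat fund by 56, which costs Dana their own share of that drop: 0.44 × 56 = 24.64.
Net gain = 56 − 24.64 = 31.36. The private return per contributed unit (0.44) is below 1, so free-riding is indeed the best response regardless of what the others do.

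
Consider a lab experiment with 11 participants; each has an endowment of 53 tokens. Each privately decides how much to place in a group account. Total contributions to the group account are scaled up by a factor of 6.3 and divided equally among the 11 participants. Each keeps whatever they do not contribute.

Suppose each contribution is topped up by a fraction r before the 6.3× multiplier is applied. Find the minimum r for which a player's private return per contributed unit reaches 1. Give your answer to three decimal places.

0.746

With matching at rate r, one contributed unit becomes (1 + r) in the group account and returns 6.3 × (1 + r) / 11 to the contributor.
Setting this equal to 1: 1 + r = 11/6.3 = 1.7460.
So the minimum matching rate is r = 1.7460 − 1 = 0.746.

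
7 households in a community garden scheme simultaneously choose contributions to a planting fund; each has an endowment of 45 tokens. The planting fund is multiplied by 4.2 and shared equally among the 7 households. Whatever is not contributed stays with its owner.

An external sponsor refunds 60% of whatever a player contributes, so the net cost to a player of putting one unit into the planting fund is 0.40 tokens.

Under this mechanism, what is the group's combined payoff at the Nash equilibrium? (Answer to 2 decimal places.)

The effective private return per unit is now (4.2/7) / 0.40 = 1.5000 > 1, so every player's dominant strategy flips to full contribution.
At the Nash equilibrium everyone contributes 45. Group total payoff = 7 × (45 × 0.60 + 4.2 × 45) = 1512.00.

1512.00 tokens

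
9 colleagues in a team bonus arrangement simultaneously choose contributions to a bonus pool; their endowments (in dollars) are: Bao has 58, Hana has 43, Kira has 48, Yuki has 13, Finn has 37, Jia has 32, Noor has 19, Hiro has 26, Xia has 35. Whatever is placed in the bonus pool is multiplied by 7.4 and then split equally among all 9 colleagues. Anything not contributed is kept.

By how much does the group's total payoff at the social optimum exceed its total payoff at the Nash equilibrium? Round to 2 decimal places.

1990.40 dollars

The private return per contributed unit is 7.4/9 = 0.8222 < 1 for every player regardless of endowment, so the Nash equilibrium is zero contribution and the group total is Σ E_j = 58 + 43 + 48 + 13 + 37 + 32 + 19 + 26 + 35 = 311.
Each contributed unit returns 7.400 to the group, so the social optimum is full contribution by everyone: group total = 7.400 × 311 = 2301.40.
Efficiency loss = (7.400 − 1) × 311 = 1990.40.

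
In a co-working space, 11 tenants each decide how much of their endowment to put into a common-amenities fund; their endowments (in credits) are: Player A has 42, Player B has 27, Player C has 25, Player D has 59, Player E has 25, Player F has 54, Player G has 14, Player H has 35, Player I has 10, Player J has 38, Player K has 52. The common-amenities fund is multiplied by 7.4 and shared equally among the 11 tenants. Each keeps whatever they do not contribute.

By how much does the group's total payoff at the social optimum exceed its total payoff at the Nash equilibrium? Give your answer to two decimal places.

2438.40 credits

The private return per contributed unit is 7.4/11 = 0.6727 < 1 for every player regardless of endowment, so the Nash equilibrium is zero contribution and the group total is Σ E_j = 42 + 27 + 25 + 59 + 25 + 54 + 14 + 35 + 10 + 38 + 52 = 381.
Each contributed unit returns 7.400 to the group, so the social optimum is full contribution by everyone: group total = 7.400 × 381 = 2819.40.
Efficiency loss = (7.400 − 1) × 381 = 2438.40.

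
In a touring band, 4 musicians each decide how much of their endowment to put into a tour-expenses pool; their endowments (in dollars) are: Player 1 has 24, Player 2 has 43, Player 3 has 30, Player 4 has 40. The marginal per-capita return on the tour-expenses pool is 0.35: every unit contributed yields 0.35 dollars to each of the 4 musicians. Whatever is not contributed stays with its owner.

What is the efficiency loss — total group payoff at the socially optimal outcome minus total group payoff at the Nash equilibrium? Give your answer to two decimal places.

The private return per contributed unit is 0.35 < 1 for everyone, so the Nash equilibrium is zero contribution and the group total is Σ E_j = 24 + 43 + 30 + 40 = 137.
Each contributed unit returns 1.400 to the group, so the social optimum is full contribution by everyone: group total = 1.400 × 137 = 191.80.
Efficiency loss = (1.400 − 1) × 137 = 54.80.

54.80 dollars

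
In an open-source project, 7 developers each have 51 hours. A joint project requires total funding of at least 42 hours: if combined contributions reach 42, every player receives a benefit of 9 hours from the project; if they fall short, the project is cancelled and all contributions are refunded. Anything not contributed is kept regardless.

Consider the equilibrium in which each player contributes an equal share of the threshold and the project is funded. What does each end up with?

Equal share of the threshold: 42/7 = 6.
At this profile no one gains by cutting their contribution: any cut drops the total below 42, the project is cancelled, contributions are refunded, and the deviator ends with 51, which is less than 51 − 6 + 9 = 54. Contributing more than 6 just wastes the excess. So contributing exactly 6 is a best response.
Each player's payoff: 51 − 6 + 9 = 54.

54 hours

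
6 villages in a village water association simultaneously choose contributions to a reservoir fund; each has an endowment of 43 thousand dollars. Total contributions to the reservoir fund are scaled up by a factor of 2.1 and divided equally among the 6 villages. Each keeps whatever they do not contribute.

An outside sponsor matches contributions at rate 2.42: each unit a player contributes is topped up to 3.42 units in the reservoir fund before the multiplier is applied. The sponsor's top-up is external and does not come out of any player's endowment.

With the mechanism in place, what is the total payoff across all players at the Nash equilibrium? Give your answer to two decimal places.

With the mechanism, a contributed unit returns 2.1 × 3.42 / 6 = 1.1970 per unit of net cost to the contributor — now above 1 — so contributing fully is weakly dominant for every player.
At the Nash equilibrium everyone contributes 43. Group total payoff = 2.1 × 3.42 × 258 = 1852.96.

1852.96 thousand dollars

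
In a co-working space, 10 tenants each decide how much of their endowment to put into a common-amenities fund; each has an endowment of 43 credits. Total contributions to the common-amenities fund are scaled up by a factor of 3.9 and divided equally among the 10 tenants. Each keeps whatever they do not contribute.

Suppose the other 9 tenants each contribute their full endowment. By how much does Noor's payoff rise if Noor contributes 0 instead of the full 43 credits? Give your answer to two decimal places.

Switching from a contribution of 43 to 0 lets Noor keep an extra 43 credits, but lowers the common-amenities fund by 43, which costs Noor their own share of that drop: 3.9/10 × 43 = 16.77.
Net gain = 43 − 16.77 = 26.23. The private return per contributed unit (0.3900) is below 1, so free-riding is indeed the best response regardless of what the others do.

26.23 credits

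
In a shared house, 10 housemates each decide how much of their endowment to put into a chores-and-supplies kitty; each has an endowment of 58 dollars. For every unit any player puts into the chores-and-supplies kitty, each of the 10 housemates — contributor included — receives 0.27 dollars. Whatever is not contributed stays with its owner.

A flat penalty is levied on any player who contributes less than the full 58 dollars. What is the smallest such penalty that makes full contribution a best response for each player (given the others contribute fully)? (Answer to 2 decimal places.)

42.34 dollars

Given the others contribute fully, the best deviation is to contribute 0 (any partial contribution still incurs the fine and gives up units whose private return 0.27 is below 1).
Deviating from 58 to 0 saves 58 dollars but forfeits the deviator's share of the drop in the chores-and-supplies kitty: 0.27 × 58 = 15.66.
So the deviation gain is 58 − 15.66 = 42.34, and the fine must be at least 42.34 dollars to wipe it out.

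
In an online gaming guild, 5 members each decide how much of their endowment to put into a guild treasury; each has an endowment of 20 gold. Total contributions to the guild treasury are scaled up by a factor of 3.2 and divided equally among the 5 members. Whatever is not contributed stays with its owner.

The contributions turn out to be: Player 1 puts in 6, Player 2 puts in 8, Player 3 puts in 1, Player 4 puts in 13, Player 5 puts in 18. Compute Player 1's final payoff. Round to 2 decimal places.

Total contributed: 6 + 8 + 1 + 13 + 18 = 46.
Each receives 3.2 × 46 / 5 = 29.44 from the guild treasury.
Player 1 keeps 20 − 6 = 14, so Player 1's payoff is 14 + 29.44 = 43.44.

43.44 gold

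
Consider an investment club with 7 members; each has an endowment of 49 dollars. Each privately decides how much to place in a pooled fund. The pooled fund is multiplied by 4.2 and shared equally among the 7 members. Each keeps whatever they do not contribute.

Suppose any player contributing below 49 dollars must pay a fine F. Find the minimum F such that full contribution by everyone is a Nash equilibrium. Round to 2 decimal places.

19.60 dollars

Given the others contribute fully, the best deviation is to contribute 0 (any partial contribution still incurs the fine and gives up units whose private return 0.6000 is below 1).
Deviating from 49 to 0 saves 49 dollars but forfeits the deviator's share of the drop in the pooled fund: 4.2/7 × 49 = 29.40.
So the deviation gain is 49 − 29.40 = 19.60, and the fine must be at least 19.60 dollars to wipe it out.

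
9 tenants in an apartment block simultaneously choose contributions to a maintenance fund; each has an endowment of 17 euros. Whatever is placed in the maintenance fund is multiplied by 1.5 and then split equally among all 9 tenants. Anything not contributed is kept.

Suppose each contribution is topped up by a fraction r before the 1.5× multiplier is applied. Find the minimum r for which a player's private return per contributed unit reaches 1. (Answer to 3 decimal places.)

With matching at rate r, one contributed unit becomes (1 + r) in the maintenance fund and returns 1.5 × (1 + r) / 9 to the contributor.
Setting this equal to 1: 1 + r = 9/1.5 = 6.0000.
So the minimum matching rate is r = 6.0000 − 1 = 5.000.

5.000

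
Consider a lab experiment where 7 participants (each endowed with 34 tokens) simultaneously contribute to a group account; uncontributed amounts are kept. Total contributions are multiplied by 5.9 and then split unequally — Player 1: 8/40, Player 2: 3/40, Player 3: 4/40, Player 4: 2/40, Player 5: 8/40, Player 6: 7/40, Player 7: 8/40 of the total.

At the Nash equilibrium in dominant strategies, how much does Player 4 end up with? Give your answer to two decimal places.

74.12 tokens

Player j's private return per contributed unit is 5.9 × (j's share). Contributing is weakly dominant for j when that share is at least 1/5.9 = 0.1695, and contributing 0 is dominant otherwise.
The shares above 0.1695 belong to Player 1, Player 5, Player 6 and Player 7, contributing 34 each; the remaining 3 contribute 0. Total contributed: 136.
Player 4 keeps 34 and receives 5.9 × 136 × 2/40 = 40.12 from the group account, for a payoff of 74.12.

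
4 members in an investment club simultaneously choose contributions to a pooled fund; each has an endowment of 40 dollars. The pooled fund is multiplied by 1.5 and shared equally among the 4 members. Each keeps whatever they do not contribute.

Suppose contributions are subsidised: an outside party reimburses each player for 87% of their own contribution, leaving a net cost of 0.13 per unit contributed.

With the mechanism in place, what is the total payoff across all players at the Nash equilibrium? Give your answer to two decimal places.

Under the mechanism each unit contributed yields (1.5/4) / 0.13 = 2.8846 back to its contributor per unit of net cost, which exceeds 1, making full contribution the dominant choice for everyone.
At the Nash equilibrium everyone contributes 40. Group total payoff = 4 × (40 × 0.87 + 1.5 × 40) = 379.20.

379.20 dollars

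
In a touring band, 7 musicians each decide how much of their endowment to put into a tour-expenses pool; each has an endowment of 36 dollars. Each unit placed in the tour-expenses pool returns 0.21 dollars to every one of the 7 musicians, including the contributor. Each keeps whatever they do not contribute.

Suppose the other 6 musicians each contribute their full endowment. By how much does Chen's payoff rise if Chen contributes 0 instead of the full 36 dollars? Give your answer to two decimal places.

28.44 dollars

Switching from a contribution of 36 to 0 lets Chen keep an extra 36 dollars, but lowers the tour-expenses pool by 36, which costs Chen their own share of that drop: 0.21 × 36 = 7.56.
Net gain = 36 − 7.56 = 28.44. The private return per contributed unit (0.21) is below 1, so free-riding is indeed the best response regardless of what the others do.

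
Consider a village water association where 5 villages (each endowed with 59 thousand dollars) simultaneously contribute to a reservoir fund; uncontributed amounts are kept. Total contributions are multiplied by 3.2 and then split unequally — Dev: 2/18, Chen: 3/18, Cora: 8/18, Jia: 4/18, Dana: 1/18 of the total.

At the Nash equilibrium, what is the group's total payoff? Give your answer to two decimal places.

A player with share s gets back 3.2·s per unit contributed, so full contribution is dominant for anyone with s > 1/3.2 = 0.3125 and zero contribution is dominant for anyone below.
Only Cora (8/18) clears that bar, contributing 59; the remaining 4 contribute 0. Total contributed: 59.
The reservoir fund pays out 3.2 × 59 = 188.80 in total (split across the unequal shares, but the aggregate is all that matters for the group sum).
The 4 free-riders keep 59 each, adding 236. Group total = 236 + 188.80 = 424.80.

424.80 thousand dollars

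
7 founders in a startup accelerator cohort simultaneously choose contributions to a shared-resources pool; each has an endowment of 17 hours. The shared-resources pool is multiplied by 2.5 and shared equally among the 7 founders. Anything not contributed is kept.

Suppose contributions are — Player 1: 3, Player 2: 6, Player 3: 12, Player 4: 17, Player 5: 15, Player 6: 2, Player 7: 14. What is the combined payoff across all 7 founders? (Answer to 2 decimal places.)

222.50 hours

Total contributed: 3 + 6 + 12 + 17 + 15 + 2 + 14 = 69; total kept: 7 × 17 − 69 = 50.
The shared-resources pool pays out 2.5 × 69 = 172.50 in aggregate.
Group total = 50 + 172.50 = 222.50.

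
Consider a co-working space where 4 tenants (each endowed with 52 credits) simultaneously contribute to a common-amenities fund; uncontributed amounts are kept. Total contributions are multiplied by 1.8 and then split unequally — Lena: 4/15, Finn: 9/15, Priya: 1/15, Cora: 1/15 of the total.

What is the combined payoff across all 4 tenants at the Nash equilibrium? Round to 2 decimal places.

Player j's private return per contributed unit is 1.8 × (j's share). Contributing is weakly dominant for j when that share is at least 1/1.8 = 0.5556, and contributing 0 is dominant otherwise.
Only Finn (9/15) clears that bar, contributing 52; the remaining 3 contribute 0. Total contributed: 52.
The common-amenities fund pays out 1.8 × 52 = 93.60 in total (split across the unequal shares, but the aggregate is all that matters for the group sum).
The 3 free-riders keep 52 each, adding 156. Group total = 156 + 93.60 = 249.60.

249.60 credits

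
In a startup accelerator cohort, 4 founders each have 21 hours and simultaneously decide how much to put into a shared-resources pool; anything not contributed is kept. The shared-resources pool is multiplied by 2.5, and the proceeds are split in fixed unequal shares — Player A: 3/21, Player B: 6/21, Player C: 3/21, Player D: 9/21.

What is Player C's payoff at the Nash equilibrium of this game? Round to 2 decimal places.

Each unit j contributes comes back to j as 2.5 × (j's share), so j prefers to contribute only if that share exceeds 1/2.5 = 0.4000; otherwise keeping the unit dominates.
Only Player D (9/21) clears that bar, contributing 21; the remaining 3 contribute 0. Total contributed: 21.
Player C keeps 21 and receives 2.5 × 21 × 3/21 = 7.50 from the shared-resources pool, for a payoff of 28.50.

28.50 hours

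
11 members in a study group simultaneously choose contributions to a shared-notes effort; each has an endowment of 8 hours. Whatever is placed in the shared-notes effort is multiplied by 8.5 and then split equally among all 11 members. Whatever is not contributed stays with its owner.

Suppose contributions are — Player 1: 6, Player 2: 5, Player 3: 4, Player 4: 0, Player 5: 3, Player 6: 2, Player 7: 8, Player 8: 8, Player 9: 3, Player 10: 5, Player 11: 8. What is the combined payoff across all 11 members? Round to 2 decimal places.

Total contributed: 6 + 5 + 4 + 0 + 3 + 2 + 8 + 8 + 3 + 5 + 8 = 52; total kept: 11 × 8 − 52 = 36.
The shared-notes effort pays out 8.5 × 52 = 442.00 in aggregate.
Group total = 36 + 442.00 = 478.00.

478.00 hours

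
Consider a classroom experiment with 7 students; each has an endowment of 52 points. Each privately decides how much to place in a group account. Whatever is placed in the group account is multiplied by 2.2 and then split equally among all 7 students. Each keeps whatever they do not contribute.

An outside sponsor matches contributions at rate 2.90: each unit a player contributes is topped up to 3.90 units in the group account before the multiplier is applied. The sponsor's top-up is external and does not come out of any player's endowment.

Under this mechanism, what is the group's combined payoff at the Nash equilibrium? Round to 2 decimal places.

The effective private return per unit is now 2.2 × 3.90 / 7 = 1.2257 > 1, so every player's dominant strategy flips to full contribution.
So the Nash equilibrium is full contribution by all 7; the group earns 2.2 × 3.90 × 364 = 3123.12.

3123.12 points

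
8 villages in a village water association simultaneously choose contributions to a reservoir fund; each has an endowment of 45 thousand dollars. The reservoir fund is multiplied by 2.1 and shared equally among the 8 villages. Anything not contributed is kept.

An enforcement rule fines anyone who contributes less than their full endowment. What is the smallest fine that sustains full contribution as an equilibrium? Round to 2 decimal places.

33.19 thousand dollars

Given the others contribute fully, the best deviation is to contribute 0 (any partial contribution still incurs the fine and gives up units whose private return 0.2625 is below 1).
Deviating from 45 to 0 saves 45 thousand dollars but forfeits the deviator's share of the drop in the reservoir fund: 2.1/8 × 45 = 11.81.
So the deviation gain is 45 − 11.81 = 33.19, and the fine must be at least 33.19 thousand dollars to wipe it out.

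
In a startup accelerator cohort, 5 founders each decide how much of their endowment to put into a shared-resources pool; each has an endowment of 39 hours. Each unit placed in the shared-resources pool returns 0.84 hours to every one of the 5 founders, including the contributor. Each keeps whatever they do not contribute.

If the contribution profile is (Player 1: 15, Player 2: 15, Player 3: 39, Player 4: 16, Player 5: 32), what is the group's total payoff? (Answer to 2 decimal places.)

Total contributed: 15 + 15 + 39 + 16 + 32 = 117; total kept: 5 × 39 − 117 = 78.
The shared-resources pool pays out 0.84 × 5 × 117 = 491.40 in aggregate.
Group total = 78 + 491.40 = 569.40.

569.40 hours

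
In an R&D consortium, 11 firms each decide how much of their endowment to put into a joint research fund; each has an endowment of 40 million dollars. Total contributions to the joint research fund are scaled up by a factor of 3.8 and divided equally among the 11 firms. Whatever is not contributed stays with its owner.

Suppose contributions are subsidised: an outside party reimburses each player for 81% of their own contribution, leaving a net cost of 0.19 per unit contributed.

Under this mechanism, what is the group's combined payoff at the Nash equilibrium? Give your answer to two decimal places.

Under the mechanism each unit contributed yields (3.8/11) / 0.19 = 1.8182 back to its contributor per unit of net cost, which exceeds 1, making full contribution the dominant choice for everyone.
At the Nash equilibrium everyone contributes 40. Group total payoff = 11 × (40 × 0.81 + 3.8 × 40) = 2028.40.

2028.40 million dollars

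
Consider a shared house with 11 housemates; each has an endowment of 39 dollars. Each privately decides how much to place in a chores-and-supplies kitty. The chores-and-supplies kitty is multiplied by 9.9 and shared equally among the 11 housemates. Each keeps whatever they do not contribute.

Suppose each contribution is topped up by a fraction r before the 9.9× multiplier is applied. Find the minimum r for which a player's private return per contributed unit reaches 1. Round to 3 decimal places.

With matching at rate r, one contributed unit becomes (1 + r) in the chores-and-supplies kitty and returns 9.9 × (1 + r) / 11 to the contributor.
Setting this equal to 1: 1 + r = 11/9.9 = 1.1111.
So the minimum matching rate is r = 1.1111 − 1 = 0.111.

0.111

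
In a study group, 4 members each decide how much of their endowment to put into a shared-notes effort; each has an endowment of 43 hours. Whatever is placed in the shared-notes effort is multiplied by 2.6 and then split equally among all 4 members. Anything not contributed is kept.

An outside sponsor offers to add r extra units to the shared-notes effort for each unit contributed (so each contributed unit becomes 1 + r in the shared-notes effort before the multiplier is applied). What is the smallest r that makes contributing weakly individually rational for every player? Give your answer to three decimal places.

With matching at rate r, one contributed unit becomes (1 + r) in the shared-notes effort and returns 2.6 × (1 + r) / 4 to the contributor.
Setting this equal to 1: 1 + r = 4/2.6 = 1.5385.
So the minimum matching rate is r = 1.5385 − 1 = 0.538.

0.538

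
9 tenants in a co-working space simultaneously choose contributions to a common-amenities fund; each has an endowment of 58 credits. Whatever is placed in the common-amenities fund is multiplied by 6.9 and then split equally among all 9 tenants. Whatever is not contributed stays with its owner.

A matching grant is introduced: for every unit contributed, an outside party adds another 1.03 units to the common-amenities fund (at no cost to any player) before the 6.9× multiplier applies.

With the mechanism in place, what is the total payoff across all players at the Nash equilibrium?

The effective private return per unit is now 6.9 × 2.03 / 9 = 1.5563 > 1, so every player's dominant strategy flips to full contribution.
At the Nash equilibrium everyone contributes 58. Group total payoff = 6.9 × 2.03 × 522 = 7311.65.

7311.65 credits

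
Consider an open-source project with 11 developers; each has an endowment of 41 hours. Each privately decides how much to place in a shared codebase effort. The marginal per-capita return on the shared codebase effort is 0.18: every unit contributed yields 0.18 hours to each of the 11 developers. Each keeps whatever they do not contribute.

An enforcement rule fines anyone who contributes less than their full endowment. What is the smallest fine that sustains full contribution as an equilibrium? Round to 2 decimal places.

33.62 hours

Given the others contribute fully, the best deviation is to contribute 0 (any partial contribution still incurs the fine and gives up units whose private return 0.18 is below 1).
Deviating from 41 to 0 saves 41 hours but forfeits the deviator's share of the drop in the shared codebase effort: 0.18 × 41 = 7.38.
So the deviation gain is 41 − 7.38 = 33.62, and the fine must be at least 33.62 hours to wipe it out.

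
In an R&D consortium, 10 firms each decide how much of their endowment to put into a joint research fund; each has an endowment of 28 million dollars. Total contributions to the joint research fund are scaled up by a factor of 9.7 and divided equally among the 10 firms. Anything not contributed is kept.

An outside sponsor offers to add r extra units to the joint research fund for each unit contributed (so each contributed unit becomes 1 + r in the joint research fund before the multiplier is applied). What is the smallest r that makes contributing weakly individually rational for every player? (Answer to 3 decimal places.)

With matching at rate r, one contributed unit becomes (1 + r) in the joint research fund and returns 9.7 × (1 + r) / 10 to the contributor.
Setting this equal to 1: 1 + r = 10/9.7 = 1.0309.
So the minimum matching rate is r = 1.0309 − 1 = 0.031.

0.031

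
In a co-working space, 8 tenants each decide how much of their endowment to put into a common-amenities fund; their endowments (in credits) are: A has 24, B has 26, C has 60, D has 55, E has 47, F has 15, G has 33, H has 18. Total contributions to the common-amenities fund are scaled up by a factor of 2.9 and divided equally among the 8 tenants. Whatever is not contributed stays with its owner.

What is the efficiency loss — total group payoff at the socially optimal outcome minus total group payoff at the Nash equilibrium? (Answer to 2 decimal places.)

528.20 credits

The private return per contributed unit is 2.9/8 = 0.3625 < 1 for every player regardless of endowment, so the Nash equilibrium is zero contribution and the group total is Σ E_j = 24 + 26 + 60 + 55 + 47 + 15 + 33 + 18 = 278.
Each contributed unit returns 2.900 to the group, so the social optimum is full contribution by everyone: group total = 2.900 × 278 = 806.20.
Efficiency loss = (2.900 − 1) × 278 = 528.20.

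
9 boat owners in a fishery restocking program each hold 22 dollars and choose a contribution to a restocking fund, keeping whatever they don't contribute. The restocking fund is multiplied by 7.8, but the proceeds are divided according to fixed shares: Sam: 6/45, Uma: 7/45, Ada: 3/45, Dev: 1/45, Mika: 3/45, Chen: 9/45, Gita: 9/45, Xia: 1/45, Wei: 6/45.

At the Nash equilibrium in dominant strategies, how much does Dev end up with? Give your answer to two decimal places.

Each unit j contributes comes back to j as 7.8 × (j's share), so j prefers to contribute only if that share exceeds 1/7.8 = 0.1282; otherwise keeping the unit dominates.
Sam, Uma, Chen, Gita and Wei are above the threshold, contributing 22 each; the remaining 4 contribute 0. Total contributed: 110.
Dev keeps 22 and receives 7.8 × 110 × 1/45 = 19.07 from the restocking fund, for a payoff of 41.07.

41.07 dollars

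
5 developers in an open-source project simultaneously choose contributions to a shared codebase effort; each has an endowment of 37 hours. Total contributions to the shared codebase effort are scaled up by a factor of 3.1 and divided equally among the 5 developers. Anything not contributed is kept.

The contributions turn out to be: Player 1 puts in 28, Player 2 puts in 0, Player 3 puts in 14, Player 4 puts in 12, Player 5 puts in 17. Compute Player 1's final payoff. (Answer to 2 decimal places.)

Total contributed: 28 + 0 + 14 + 12 + 17 = 71.
Each receives 3.1 × 71 / 5 = 44.02 from the shared codebase effort.
Player 1 keeps 37 − 28 = 9, so Player 1's payoff is 9 + 44.02 = 53.02.

53.02 hours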